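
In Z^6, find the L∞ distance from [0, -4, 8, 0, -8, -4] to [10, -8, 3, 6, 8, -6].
16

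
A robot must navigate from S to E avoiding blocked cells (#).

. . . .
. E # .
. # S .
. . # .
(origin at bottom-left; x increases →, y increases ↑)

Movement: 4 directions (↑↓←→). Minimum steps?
6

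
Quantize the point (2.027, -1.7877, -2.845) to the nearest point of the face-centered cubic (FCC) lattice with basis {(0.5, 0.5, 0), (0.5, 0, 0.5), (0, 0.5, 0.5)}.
(2, -2, -3)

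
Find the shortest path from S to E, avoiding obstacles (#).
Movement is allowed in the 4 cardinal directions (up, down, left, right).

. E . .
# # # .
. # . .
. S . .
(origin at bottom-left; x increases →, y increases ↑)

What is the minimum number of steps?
7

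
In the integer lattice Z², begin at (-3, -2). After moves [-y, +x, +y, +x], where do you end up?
(-1, -2)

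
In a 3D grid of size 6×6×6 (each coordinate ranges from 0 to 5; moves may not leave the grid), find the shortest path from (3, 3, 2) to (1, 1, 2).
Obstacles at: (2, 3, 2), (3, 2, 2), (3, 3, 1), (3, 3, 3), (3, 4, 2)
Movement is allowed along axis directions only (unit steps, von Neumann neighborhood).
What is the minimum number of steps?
6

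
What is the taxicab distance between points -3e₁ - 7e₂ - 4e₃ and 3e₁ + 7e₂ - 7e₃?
23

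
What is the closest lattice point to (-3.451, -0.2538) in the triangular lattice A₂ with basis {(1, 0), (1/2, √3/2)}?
(-3, 0)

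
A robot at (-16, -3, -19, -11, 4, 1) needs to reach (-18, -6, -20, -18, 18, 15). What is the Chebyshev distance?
14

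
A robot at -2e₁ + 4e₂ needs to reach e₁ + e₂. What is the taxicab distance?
6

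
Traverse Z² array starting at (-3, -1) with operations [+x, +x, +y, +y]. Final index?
(-1, 1)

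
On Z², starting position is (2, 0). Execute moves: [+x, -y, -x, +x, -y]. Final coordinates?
(3, -2)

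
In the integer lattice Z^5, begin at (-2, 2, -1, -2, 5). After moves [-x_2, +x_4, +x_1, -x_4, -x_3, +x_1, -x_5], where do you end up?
(0, 1, -2, -2, 4)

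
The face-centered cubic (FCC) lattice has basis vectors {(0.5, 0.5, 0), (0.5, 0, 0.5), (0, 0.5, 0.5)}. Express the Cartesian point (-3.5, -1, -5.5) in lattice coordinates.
b₁ - 8b₂ - 3b₃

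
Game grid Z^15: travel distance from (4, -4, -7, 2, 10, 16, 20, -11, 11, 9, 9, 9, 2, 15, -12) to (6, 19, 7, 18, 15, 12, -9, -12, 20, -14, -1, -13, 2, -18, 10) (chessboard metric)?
33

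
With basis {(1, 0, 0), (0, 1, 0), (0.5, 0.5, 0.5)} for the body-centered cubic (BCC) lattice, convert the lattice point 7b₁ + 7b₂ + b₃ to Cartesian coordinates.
(7.5, 7.5, 0.5)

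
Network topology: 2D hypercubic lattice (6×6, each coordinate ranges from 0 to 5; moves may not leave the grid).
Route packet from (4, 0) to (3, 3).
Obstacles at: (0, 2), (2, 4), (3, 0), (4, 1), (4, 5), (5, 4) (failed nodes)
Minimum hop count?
6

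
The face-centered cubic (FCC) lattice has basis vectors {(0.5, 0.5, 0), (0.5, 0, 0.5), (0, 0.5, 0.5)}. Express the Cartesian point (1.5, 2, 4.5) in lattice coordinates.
-b₁ + 4b₂ + 5b₃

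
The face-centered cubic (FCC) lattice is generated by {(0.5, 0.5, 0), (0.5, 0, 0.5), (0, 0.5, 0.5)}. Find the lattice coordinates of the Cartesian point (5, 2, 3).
4b₁ + 6b₂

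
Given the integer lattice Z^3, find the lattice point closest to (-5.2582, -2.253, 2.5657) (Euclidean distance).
(-5, -2, 3)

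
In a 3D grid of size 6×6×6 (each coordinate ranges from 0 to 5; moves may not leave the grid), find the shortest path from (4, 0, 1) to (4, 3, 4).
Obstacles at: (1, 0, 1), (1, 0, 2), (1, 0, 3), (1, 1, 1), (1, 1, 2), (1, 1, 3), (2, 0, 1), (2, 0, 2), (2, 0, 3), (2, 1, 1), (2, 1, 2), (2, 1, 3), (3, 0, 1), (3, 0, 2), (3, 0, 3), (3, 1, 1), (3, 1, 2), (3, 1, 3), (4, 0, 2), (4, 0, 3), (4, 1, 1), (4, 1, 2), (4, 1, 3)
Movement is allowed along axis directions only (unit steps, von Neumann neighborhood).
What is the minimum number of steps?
8
(one shortest path: (4, 0, 1) → (5, 0, 1) → (5, 1, 1) → (5, 2, 1) → (4, 2, 1) → (4, 3, 1) → (4, 3, 2) → (4, 3, 3) → (4, 3, 4))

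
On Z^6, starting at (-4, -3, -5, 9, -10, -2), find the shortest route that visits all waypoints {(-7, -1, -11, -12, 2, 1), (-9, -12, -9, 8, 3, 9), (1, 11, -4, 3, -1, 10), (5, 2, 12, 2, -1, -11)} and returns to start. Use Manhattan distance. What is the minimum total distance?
246
(one optimal route: (-4, -3, -5, 9, -10, -2) → (-7, -1, -11, -12, 2, 1) → (-9, -12, -9, 8, 3, 9) → (1, 11, -4, 3, -1, 10) → (5, 2, 12, 2, -1, -11) → (-4, -3, -5, 9, -10, -2))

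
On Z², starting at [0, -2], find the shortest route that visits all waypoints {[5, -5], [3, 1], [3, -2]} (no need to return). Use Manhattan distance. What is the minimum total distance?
14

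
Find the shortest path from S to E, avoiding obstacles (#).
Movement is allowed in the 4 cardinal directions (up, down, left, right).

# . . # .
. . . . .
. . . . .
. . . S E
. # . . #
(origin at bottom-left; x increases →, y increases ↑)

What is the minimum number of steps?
1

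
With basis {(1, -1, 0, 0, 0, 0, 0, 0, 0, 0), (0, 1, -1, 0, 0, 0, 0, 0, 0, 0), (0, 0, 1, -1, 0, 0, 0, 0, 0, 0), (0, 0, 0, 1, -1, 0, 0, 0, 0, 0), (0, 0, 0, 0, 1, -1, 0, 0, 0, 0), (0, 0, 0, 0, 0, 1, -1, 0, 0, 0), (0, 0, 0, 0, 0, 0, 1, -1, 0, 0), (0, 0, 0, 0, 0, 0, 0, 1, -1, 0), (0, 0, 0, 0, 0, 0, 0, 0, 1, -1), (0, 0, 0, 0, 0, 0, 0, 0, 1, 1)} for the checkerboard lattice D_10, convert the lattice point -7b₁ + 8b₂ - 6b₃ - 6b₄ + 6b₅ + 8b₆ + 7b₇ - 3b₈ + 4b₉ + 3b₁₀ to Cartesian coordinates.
(-7, 15, -14, 0, 12, 2, -1, -10, 10, -1)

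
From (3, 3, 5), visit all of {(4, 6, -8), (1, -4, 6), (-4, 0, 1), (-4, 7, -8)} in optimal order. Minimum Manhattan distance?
49
(one optimal route: (3, 3, 5) → (1, -4, 6) → (-4, 0, 1) → (-4, 7, -8) → (4, 6, -8))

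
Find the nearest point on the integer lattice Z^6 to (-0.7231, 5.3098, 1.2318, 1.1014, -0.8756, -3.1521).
(-1, 5, 1, 1, -1, -3)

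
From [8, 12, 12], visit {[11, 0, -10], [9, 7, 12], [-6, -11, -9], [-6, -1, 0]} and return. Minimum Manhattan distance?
124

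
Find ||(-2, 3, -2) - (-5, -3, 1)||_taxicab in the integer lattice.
12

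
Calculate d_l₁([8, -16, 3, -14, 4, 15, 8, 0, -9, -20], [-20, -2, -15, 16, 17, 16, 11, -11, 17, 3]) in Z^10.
167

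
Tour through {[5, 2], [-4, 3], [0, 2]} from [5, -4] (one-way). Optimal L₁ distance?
16
(one optimal route: (5, -4) → (5, 2) → (0, 2) → (-4, 3))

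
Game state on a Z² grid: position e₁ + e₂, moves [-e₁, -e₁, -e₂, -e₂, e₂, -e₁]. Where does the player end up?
(-2, 0)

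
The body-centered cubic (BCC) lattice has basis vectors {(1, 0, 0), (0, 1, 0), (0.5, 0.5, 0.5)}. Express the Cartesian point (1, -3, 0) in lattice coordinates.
b₁ - 3b₂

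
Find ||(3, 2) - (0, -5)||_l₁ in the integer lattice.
10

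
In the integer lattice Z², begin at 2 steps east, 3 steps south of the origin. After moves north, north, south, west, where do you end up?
(1, -2)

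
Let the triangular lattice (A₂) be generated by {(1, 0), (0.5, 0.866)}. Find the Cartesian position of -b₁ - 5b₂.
(-3.5, -4.33)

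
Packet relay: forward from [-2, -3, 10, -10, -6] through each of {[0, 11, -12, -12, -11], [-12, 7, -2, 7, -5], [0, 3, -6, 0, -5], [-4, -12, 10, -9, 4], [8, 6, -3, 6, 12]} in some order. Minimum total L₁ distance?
187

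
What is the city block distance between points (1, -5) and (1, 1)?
6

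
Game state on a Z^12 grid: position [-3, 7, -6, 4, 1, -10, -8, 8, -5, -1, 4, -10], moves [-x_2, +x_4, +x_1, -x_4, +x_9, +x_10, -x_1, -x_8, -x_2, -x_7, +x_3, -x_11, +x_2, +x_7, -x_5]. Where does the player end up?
(-3, 6, -5, 4, 0, -10, -8, 7, -4, 0, 3, -10)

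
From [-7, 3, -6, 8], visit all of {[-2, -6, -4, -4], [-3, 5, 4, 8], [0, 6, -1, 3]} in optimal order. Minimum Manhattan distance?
54
(one optimal route: (-7, 3, -6, 8) → (-3, 5, 4, 8) → (0, 6, -1, 3) → (-2, -6, -4, -4))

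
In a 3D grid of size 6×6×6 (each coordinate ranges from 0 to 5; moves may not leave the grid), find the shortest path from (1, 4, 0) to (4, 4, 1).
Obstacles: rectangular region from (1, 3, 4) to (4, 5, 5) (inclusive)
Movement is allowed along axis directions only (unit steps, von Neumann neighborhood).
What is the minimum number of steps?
4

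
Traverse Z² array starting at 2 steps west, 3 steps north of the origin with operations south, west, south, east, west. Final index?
(-3, 1)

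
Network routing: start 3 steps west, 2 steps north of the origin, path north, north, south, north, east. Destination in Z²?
(-2, 4)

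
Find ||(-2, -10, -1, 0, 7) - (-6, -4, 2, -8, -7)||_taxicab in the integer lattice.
35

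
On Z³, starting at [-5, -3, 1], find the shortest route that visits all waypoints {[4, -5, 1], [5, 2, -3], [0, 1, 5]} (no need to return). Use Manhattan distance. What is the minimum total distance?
37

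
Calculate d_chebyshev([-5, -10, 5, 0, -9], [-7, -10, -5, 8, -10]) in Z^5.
10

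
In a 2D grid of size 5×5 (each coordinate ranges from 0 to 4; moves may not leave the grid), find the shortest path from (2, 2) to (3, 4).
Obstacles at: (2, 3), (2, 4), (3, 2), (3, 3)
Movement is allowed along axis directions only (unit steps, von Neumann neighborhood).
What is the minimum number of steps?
7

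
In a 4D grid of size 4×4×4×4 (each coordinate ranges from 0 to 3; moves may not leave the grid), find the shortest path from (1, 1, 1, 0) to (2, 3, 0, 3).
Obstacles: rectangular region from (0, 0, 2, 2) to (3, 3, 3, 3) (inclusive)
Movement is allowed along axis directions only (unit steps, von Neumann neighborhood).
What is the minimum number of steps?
7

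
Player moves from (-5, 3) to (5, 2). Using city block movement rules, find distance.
11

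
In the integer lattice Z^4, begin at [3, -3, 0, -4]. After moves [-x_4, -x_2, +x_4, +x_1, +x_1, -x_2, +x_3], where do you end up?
(5, -5, 1, -4)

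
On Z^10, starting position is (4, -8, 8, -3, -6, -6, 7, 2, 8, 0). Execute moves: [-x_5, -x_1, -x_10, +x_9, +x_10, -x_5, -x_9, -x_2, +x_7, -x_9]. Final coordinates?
(3, -9, 8, -3, -8, -6, 8, 2, 7, 0)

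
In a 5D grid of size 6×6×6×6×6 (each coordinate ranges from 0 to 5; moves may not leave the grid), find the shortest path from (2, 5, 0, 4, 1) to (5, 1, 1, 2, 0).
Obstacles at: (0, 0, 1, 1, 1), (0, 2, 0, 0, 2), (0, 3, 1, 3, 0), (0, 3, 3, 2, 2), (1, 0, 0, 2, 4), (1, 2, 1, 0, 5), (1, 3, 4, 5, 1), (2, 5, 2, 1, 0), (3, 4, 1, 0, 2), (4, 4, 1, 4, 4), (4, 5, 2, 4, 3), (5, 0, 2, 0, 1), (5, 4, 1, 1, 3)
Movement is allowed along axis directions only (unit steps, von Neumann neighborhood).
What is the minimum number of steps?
11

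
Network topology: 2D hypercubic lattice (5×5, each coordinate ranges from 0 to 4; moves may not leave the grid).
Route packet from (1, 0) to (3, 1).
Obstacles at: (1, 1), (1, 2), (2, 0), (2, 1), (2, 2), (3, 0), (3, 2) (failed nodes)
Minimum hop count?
11
(one shortest path: (1, 0) → (0, 0) → (0, 1) → (0, 2) → (0, 3) → (1, 3) → (2, 3) → (3, 3) → (4, 3) → (4, 2) → (4, 1) → (3, 1))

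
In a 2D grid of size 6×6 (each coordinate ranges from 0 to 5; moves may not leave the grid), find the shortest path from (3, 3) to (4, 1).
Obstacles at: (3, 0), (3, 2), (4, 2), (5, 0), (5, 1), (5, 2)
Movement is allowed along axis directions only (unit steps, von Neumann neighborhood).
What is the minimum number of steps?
5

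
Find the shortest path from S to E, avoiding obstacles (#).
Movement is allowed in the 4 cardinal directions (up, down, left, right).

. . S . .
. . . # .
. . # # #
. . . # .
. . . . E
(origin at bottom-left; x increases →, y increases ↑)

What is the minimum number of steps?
8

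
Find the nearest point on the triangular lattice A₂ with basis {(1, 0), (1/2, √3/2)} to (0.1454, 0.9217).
(0.5, 0.866)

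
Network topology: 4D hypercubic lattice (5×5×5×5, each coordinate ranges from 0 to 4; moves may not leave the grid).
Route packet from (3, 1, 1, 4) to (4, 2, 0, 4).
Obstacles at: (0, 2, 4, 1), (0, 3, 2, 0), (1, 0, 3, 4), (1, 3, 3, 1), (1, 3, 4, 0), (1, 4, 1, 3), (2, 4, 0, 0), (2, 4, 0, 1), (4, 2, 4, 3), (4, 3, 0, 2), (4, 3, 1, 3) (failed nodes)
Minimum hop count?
3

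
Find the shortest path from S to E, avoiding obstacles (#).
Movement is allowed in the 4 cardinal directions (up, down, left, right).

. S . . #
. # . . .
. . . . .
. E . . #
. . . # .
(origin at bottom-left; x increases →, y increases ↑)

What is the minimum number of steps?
5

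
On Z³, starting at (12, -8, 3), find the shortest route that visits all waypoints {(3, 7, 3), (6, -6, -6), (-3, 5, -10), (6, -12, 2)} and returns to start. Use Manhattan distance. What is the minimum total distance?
94
(one optimal route: (12, -8, 3) → (3, 7, 3) → (-3, 5, -10) → (6, -6, -6) → (6, -12, 2) → (12, -8, 3))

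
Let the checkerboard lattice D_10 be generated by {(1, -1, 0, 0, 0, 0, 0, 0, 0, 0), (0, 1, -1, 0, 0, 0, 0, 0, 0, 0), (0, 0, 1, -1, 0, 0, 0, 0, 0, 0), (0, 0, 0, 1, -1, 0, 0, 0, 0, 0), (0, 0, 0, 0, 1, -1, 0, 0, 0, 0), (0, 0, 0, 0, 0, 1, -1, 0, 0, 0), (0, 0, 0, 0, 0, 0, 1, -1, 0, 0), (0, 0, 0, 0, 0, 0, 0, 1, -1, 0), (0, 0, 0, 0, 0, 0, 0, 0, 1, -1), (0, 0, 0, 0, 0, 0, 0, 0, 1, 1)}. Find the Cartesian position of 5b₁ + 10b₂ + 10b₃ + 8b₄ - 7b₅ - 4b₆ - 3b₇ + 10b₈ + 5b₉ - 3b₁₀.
(5, 5, 0, -2, -15, 3, 1, 13, -8, -8)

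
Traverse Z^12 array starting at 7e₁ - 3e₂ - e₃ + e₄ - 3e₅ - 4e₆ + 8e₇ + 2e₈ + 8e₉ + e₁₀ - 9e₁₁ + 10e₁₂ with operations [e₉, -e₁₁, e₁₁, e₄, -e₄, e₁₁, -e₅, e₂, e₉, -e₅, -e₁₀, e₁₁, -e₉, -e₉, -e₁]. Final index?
(6, -2, -1, 1, -5, -4, 8, 2, 8, 0, -7, 10)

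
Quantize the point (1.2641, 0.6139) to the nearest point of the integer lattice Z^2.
(1, 1)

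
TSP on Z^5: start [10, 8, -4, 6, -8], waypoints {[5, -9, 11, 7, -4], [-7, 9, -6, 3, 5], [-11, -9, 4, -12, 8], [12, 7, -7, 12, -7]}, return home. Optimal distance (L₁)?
202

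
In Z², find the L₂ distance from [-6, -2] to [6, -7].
13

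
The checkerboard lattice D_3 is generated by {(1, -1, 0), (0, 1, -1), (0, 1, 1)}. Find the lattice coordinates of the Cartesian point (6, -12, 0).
6b₁ - 3b₂ - 3b₃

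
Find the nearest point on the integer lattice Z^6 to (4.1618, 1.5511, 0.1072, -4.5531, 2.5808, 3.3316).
(4, 2, 0, -5, 3, 3)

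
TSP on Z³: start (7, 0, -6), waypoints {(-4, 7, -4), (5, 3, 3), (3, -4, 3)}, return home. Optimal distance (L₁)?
66
(one optimal route: (7, 0, -6) → (-4, 7, -4) → (5, 3, 3) → (3, -4, 3) → (7, 0, -6))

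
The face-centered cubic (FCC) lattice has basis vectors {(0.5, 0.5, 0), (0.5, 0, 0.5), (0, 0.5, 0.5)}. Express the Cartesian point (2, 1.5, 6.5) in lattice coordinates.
-3b₁ + 7b₂ + 6b₃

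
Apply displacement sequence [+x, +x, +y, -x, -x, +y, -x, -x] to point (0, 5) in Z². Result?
(-2, 7)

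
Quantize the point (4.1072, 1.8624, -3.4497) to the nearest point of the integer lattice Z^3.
(4, 2, -3)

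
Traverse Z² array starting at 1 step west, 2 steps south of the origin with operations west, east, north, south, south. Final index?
(-1, -3)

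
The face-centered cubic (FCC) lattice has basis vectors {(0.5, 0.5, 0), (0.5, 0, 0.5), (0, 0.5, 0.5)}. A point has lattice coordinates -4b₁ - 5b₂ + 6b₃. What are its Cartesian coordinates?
(-4.5, 1, 0.5)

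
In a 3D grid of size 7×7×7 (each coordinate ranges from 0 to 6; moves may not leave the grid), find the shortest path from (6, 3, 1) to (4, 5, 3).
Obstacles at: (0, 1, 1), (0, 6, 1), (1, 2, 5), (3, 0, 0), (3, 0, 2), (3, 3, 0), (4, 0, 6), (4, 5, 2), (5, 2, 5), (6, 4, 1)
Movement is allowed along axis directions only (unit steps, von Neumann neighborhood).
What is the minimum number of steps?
6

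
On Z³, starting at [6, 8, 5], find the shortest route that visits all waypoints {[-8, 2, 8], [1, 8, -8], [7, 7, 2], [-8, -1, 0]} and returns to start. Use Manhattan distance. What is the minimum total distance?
82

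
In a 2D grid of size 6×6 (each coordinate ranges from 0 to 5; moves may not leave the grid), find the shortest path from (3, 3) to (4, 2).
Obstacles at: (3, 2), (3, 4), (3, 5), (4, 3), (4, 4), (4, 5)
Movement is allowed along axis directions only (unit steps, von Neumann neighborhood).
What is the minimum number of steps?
6
(one shortest path: (3, 3) → (2, 3) → (2, 2) → (2, 1) → (3, 1) → (4, 1) → (4, 2))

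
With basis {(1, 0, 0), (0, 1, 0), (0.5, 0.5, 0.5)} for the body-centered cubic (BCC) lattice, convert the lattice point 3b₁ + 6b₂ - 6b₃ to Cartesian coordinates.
(0, 3, -3)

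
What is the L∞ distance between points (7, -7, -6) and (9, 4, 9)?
15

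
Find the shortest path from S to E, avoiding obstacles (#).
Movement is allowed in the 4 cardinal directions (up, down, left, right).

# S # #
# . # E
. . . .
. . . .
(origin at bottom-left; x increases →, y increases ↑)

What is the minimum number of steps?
5
(one shortest path: (1, 3) → (1, 2) → (1, 1) → (2, 1) → (3, 1) → (3, 2))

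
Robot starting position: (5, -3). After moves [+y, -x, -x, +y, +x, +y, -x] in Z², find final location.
(3, 0)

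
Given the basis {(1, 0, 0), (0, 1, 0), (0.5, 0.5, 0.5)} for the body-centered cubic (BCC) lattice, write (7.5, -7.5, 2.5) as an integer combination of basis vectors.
5b₁ - 10b₂ + 5b₃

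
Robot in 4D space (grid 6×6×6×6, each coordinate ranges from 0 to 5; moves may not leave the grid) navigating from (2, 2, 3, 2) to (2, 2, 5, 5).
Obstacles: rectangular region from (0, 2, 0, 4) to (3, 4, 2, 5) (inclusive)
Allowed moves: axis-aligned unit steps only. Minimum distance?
5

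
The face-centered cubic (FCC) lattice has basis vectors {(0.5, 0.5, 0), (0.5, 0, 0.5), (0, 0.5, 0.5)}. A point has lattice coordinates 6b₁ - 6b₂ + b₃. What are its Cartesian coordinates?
(0, 3.5, -2.5)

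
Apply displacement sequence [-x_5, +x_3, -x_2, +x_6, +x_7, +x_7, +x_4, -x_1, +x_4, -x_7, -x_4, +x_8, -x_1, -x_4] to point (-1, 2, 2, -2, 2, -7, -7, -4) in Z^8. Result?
(-3, 1, 3, -2, 1, -6, -6, -3)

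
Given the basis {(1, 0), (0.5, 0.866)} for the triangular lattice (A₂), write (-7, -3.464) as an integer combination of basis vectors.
-5b₁ - 4b₂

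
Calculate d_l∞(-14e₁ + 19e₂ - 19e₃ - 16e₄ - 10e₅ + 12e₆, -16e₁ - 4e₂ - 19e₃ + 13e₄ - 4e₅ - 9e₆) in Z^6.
29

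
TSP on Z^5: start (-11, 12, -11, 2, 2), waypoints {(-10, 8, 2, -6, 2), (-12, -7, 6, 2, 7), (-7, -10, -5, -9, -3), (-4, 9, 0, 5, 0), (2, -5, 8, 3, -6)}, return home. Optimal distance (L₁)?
196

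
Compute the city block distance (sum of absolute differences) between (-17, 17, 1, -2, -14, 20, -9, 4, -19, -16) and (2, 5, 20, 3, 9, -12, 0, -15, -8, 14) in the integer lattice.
179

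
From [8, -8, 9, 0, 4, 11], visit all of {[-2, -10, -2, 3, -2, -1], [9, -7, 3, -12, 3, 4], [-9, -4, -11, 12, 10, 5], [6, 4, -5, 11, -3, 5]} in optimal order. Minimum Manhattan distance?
155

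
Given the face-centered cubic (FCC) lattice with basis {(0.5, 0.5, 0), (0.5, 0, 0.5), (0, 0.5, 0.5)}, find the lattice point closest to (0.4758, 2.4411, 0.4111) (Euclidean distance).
(0.5, 2.5, 0)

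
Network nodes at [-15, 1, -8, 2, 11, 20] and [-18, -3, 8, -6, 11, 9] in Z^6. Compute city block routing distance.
42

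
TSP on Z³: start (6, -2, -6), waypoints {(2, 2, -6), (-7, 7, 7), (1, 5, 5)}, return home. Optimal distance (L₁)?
70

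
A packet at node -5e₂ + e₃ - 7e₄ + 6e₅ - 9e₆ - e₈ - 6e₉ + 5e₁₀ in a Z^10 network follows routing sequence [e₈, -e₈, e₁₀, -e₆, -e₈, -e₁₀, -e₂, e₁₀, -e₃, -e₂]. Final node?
(0, -7, 0, -7, 6, -10, 0, -2, -6, 6)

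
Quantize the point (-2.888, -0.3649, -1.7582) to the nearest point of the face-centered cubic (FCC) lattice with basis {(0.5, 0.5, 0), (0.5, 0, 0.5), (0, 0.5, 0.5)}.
(-3, -0.5, -1.5)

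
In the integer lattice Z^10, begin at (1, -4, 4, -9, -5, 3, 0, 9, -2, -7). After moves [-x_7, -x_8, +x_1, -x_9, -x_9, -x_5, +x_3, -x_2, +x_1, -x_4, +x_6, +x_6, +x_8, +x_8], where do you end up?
(3, -5, 5, -10, -6, 5, -1, 10, -4, -7)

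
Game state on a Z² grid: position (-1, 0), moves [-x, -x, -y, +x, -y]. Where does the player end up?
(-2, -2)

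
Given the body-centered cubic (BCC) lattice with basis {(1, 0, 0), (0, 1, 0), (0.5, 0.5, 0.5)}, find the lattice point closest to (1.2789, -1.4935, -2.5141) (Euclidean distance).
(1.5, -1.5, -2.5)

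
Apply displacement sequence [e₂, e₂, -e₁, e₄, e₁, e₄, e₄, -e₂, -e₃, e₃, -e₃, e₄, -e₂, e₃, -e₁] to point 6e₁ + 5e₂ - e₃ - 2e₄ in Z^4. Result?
(5, 5, -1, 2)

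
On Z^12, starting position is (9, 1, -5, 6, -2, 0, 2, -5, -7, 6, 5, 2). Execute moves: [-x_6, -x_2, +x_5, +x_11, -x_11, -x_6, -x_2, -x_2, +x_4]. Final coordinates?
(9, -2, -5, 7, -1, -2, 2, -5, -7, 6, 5, 2)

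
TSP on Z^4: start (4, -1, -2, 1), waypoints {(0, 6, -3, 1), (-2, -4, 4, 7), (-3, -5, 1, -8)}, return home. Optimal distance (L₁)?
80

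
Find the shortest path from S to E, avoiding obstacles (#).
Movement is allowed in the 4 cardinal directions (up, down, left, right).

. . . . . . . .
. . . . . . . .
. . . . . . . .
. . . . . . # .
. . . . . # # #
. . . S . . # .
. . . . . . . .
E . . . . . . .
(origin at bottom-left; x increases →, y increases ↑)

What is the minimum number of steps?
5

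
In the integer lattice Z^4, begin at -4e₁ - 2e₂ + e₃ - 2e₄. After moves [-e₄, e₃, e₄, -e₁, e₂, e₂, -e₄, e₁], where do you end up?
(-4, 0, 2, -3)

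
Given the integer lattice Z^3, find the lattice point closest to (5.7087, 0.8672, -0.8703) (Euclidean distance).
(6, 1, -1)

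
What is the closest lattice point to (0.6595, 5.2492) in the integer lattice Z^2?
(1, 5)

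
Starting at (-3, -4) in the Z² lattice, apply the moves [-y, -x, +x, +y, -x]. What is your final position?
(-4, -4)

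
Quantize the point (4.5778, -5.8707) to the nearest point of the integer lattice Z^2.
(5, -6)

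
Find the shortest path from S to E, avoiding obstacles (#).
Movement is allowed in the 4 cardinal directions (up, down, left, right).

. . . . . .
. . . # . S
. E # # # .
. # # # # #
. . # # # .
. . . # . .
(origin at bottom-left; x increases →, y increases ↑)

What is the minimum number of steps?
7
(one shortest path: (5, 4) → (4, 4) → (4, 5) → (3, 5) → (2, 5) → (1, 5) → (1, 4) → (1, 3))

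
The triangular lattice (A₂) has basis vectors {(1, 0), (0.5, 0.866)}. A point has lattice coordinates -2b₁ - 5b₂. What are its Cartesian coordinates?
(-4.5, -4.33)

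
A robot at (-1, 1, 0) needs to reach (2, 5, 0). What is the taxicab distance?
7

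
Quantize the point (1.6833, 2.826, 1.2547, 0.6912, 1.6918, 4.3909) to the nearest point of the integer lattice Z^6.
(2, 3, 1, 1, 2, 4)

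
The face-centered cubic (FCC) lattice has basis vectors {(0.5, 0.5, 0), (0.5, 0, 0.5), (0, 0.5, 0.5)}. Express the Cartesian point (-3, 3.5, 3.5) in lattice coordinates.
-3b₁ - 3b₂ + 10b₃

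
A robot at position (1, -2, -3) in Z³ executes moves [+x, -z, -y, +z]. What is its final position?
(2, -3, -3)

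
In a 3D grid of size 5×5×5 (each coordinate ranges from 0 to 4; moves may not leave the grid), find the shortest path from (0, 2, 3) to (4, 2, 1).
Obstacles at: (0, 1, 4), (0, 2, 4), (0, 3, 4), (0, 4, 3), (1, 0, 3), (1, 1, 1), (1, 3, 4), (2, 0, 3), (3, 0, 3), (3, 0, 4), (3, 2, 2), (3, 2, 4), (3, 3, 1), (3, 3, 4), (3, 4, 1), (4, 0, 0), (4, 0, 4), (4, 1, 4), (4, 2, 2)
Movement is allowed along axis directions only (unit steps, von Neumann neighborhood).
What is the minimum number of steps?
6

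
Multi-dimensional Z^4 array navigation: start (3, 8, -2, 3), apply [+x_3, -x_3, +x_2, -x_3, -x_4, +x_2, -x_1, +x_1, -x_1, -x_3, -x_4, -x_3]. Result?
(2, 10, -5, 1)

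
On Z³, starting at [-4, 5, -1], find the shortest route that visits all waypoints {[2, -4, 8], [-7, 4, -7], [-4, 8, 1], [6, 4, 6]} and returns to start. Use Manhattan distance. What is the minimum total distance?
80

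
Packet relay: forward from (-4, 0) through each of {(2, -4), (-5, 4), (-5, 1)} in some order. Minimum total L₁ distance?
20
(one optimal route: (-4, 0) → (-5, 4) → (-5, 1) → (2, -4))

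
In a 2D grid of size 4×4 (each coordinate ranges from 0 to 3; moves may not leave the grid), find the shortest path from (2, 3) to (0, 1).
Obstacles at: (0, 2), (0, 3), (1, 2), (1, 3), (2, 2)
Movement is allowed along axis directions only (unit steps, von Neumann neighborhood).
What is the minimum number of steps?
6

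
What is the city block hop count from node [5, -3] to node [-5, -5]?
12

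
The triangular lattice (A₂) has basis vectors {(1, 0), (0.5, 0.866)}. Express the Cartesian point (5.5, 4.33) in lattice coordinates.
3b₁ + 5b₂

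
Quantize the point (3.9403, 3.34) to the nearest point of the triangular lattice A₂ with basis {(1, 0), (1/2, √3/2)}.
(4, 3.464)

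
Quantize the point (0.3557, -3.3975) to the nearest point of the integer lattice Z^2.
(0, -3)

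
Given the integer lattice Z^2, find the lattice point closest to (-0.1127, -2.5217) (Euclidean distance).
(0, -3)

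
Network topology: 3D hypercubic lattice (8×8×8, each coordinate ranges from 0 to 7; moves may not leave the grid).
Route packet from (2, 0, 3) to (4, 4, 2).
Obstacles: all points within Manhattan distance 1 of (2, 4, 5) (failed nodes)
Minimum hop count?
7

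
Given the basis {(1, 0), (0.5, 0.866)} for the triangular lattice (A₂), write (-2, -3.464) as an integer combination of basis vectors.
-4b₂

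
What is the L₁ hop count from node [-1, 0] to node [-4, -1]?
4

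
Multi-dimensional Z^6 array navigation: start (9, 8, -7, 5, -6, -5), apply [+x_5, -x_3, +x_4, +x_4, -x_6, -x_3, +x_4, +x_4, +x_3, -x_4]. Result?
(9, 8, -8, 8, -5, -6)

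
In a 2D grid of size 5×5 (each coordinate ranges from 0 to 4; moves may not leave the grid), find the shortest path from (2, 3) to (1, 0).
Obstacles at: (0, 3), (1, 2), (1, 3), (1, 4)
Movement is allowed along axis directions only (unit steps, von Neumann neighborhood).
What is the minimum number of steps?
4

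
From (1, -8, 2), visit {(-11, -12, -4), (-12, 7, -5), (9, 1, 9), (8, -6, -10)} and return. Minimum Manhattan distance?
132
(one optimal route: (1, -8, 2) → (-11, -12, -4) → (-12, 7, -5) → (9, 1, 9) → (8, -6, -10) → (1, -8, 2))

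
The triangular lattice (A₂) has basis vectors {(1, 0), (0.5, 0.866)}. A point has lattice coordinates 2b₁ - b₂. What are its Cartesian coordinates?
(1.5, -0.866)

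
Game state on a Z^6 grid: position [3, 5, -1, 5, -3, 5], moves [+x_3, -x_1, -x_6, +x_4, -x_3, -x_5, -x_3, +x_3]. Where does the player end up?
(2, 5, -1, 6, -4, 4)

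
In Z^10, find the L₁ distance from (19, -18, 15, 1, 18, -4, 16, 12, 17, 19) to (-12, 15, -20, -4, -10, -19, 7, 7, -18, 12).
203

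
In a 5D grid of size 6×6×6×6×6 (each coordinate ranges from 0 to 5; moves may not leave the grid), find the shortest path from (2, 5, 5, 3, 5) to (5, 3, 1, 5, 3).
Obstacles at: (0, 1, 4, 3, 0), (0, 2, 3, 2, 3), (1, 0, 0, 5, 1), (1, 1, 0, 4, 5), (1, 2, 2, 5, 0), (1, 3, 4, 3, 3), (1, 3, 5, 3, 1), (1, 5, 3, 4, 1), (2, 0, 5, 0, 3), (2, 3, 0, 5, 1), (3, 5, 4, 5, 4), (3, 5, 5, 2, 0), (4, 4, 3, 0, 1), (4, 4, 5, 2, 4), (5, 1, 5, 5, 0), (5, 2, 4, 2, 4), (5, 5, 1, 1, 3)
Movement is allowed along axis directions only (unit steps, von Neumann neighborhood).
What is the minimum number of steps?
13
(one shortest path: (2, 5, 5, 3, 5) → (3, 5, 5, 3, 5) → (4, 5, 5, 3, 5) → (5, 5, 5, 3, 5) → (5, 4, 5, 3, 5) → (5, 3, 5, 3, 5) → (5, 3, 4, 3, 5) → (5, 3, 3, 3, 5) → (5, 3, 2, 3, 5) → (5, 3, 1, 3, 5) → (5, 3, 1, 4, 5) → (5, 3, 1, 5, 5) → (5, 3, 1, 5, 4) → (5, 3, 1, 5, 3))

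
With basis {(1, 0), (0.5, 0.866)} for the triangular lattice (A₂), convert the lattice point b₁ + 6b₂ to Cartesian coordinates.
(4, 5.196)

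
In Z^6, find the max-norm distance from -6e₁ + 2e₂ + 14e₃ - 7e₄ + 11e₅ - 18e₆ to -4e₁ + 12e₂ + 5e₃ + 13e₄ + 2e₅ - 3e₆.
20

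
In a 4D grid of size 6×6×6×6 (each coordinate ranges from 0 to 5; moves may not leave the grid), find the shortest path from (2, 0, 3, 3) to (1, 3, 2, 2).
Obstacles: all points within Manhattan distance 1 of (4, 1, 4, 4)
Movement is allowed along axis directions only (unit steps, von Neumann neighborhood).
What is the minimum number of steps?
6
(one shortest path: (2, 0, 3, 3) → (1, 0, 3, 3) → (1, 1, 3, 3) → (1, 2, 3, 3) → (1, 3, 3, 3) → (1, 3, 2, 3) → (1, 3, 2, 2))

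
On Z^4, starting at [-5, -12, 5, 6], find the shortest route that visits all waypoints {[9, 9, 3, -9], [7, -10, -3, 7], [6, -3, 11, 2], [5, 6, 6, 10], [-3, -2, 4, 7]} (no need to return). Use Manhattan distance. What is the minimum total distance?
118
(one optimal route: (-5, -12, 5, 6) → (-3, -2, 4, 7) → (7, -10, -3, 7) → (6, -3, 11, 2) → (5, 6, 6, 10) → (9, 9, 3, -9))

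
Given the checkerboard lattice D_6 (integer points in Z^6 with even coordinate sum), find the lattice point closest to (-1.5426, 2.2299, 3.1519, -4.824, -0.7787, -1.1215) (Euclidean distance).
(-2, 2, 3, -5, -1, -1)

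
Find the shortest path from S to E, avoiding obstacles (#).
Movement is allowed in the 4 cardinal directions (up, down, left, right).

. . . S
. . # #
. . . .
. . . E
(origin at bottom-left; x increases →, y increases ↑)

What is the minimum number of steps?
7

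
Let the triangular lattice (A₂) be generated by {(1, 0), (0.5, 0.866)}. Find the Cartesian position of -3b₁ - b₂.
(-3.5, -0.866)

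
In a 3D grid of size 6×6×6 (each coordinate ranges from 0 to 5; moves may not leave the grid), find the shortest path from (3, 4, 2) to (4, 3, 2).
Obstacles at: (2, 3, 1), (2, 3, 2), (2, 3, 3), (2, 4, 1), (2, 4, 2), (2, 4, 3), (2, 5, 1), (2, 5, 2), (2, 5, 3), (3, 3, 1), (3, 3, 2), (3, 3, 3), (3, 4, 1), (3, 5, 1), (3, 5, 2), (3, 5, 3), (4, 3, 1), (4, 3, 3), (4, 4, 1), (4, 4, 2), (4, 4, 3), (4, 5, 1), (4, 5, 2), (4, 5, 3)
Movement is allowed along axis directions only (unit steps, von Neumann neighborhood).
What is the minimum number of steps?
8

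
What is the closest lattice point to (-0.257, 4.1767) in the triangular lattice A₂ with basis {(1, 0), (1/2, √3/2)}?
(-0.5, 4.33)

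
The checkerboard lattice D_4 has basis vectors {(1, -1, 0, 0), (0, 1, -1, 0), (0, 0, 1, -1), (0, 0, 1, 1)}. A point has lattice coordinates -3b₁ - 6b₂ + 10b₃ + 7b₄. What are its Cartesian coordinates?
(-3, -3, 23, -3)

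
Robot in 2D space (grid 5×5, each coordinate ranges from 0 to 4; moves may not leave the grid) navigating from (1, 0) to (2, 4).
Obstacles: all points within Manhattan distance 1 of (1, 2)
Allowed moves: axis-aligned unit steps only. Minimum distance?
7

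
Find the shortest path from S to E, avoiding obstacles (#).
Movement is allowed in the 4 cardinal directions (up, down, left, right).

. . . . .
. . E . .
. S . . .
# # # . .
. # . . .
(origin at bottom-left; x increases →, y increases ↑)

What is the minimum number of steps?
2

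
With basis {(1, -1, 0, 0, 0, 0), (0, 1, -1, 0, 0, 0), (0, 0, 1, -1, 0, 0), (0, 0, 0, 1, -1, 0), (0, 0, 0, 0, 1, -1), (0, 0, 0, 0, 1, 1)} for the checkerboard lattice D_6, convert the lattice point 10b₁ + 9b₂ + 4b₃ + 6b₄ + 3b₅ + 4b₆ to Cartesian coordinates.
(10, -1, -5, 2, 1, 1)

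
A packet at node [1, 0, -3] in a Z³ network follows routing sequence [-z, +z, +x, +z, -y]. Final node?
(2, -1, -2)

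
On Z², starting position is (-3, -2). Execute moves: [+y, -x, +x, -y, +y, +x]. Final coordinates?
(-2, -1)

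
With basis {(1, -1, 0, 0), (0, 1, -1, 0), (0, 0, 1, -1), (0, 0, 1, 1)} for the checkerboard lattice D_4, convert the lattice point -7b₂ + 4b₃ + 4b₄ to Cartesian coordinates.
(0, -7, 15, 0)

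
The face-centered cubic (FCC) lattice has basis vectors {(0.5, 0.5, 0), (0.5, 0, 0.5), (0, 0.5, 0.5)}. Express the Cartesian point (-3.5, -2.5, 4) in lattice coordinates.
-10b₁ + 3b₂ + 5b₃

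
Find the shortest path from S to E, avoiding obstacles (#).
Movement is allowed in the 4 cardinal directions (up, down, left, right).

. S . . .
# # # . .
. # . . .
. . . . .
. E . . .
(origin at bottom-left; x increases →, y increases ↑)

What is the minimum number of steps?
8
(one shortest path: (1, 4) → (2, 4) → (3, 4) → (3, 3) → (3, 2) → (2, 2) → (2, 1) → (1, 1) → (1, 0))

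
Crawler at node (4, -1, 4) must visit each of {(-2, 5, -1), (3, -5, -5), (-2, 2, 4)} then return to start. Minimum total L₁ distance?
50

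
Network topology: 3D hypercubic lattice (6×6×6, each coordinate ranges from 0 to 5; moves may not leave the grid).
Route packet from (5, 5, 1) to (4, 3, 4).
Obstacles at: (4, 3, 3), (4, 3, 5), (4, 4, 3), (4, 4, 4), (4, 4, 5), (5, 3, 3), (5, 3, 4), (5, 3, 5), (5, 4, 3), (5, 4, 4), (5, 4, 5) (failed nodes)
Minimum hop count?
8
(one shortest path: (5, 5, 1) → (4, 5, 1) → (3, 5, 1) → (3, 4, 1) → (3, 3, 1) → (3, 3, 2) → (3, 3, 3) → (3, 3, 4) → (4, 3, 4))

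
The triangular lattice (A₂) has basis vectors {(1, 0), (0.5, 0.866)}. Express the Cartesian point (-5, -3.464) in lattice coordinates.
-3b₁ - 4b₂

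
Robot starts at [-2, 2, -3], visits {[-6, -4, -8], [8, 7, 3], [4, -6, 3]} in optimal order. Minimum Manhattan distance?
55
(one optimal route: (-2, 2, -3) → (-6, -4, -8) → (4, -6, 3) → (8, 7, 3))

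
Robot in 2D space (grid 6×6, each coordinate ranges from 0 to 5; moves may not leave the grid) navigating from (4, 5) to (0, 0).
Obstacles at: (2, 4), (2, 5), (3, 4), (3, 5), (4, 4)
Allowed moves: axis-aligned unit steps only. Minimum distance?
11
(one shortest path: (4, 5) → (5, 5) → (5, 4) → (5, 3) → (4, 3) → (3, 3) → (2, 3) → (1, 3) → (0, 3) → (0, 2) → (0, 1) → (0, 0))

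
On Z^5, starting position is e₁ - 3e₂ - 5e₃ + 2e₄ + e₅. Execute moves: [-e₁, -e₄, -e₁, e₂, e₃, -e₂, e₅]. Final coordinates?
(-1, -3, -4, 1, 2)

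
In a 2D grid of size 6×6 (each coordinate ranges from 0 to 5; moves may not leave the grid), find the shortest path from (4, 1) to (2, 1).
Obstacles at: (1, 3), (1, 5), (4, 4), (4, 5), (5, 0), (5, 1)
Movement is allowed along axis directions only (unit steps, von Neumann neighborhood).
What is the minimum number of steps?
2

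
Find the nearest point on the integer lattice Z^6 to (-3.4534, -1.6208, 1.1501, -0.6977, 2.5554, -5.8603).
(-3, -2, 1, -1, 3, -6)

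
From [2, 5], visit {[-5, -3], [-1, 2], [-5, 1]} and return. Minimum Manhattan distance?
30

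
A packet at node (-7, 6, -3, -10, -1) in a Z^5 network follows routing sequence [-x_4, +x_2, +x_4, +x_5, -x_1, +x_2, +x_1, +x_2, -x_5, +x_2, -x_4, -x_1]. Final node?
(-8, 10, -3, -11, -1)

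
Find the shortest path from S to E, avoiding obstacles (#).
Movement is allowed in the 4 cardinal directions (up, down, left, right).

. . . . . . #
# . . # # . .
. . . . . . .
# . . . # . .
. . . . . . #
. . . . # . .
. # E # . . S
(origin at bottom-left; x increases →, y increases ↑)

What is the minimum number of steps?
8
(one shortest path: (6, 0) → (5, 0) → (5, 1) → (5, 2) → (4, 2) → (3, 2) → (2, 2) → (2, 1) → (2, 0))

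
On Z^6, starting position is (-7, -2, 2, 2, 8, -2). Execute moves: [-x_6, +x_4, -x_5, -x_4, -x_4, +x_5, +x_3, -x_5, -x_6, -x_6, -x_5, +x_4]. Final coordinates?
(-7, -2, 3, 2, 6, -5)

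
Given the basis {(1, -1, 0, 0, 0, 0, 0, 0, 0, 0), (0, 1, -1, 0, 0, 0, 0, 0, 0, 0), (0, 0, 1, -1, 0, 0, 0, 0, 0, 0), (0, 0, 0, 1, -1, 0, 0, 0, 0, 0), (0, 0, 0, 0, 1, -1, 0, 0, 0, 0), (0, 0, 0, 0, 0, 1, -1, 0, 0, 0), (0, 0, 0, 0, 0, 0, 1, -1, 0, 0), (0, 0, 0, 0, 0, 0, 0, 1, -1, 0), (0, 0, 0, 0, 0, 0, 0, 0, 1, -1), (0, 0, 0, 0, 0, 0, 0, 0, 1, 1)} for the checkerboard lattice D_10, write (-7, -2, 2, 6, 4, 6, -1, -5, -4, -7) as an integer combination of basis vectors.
-7b₁ - 9b₂ - 7b₃ - b₄ + 3b₅ + 9b₆ + 8b₇ + 3b₈ + 3b₉ - 4b₁₀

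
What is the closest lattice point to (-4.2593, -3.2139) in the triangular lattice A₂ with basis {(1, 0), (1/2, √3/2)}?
(-4, -3.464)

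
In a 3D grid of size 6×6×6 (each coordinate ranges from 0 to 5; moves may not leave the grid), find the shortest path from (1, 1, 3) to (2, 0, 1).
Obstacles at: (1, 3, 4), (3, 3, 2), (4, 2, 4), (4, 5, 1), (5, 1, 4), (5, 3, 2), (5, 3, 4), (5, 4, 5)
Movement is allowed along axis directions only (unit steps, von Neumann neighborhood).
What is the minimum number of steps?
4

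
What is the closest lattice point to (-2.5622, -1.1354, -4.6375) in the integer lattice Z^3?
(-3, -1, -5)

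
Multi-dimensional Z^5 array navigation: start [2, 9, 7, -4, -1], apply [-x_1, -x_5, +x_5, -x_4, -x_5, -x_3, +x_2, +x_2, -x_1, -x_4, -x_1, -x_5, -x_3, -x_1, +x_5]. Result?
(-2, 11, 5, -6, -2)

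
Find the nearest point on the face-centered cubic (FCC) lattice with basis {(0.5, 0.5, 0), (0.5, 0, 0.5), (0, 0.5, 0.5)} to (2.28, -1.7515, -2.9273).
(2.5, -1.5, -3)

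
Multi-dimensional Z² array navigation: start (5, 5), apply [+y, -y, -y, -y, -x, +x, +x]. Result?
(6, 3)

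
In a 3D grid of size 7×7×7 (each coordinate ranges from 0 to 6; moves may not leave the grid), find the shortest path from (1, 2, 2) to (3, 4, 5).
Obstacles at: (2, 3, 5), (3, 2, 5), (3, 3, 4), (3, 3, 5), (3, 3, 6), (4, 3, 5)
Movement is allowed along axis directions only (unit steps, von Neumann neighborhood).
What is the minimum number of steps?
7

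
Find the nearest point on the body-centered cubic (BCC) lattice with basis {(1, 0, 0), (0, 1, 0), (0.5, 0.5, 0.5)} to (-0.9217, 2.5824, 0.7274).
(-0.5, 2.5, 0.5)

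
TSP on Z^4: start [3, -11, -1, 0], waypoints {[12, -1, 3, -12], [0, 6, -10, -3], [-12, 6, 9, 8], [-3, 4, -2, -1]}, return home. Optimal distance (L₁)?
170
(one optimal route: (3, -11, -1, 0) → (12, -1, 3, -12) → (-12, 6, 9, 8) → (-3, 4, -2, -1) → (0, 6, -10, -3) → (3, -11, -1, 0))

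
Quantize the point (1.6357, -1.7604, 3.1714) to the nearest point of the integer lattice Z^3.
(2, -2, 3)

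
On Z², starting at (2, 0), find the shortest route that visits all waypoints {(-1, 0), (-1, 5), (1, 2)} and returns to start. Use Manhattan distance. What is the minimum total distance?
16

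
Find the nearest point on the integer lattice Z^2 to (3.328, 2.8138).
(3, 3)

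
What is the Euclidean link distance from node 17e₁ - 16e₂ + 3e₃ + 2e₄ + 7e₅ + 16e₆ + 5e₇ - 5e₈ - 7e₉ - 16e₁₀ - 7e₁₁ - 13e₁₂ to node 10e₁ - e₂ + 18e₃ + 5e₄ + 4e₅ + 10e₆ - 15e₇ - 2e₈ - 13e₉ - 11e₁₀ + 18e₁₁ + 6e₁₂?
44.8219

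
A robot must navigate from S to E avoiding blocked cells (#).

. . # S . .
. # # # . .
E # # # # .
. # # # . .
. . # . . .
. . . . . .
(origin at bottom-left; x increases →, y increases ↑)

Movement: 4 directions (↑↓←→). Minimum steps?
15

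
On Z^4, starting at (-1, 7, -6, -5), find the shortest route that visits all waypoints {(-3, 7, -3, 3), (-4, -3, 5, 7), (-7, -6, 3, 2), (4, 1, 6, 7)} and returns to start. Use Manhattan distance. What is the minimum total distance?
98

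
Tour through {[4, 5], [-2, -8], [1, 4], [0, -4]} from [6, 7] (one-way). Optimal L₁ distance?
23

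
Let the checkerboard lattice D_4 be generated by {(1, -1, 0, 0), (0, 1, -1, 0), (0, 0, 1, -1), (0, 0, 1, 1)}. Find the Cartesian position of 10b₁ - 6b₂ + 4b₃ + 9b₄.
(10, -16, 19, 5)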